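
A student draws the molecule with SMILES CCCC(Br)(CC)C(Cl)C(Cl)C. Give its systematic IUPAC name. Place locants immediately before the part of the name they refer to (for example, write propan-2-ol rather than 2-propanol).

The longest continuous carbon chain has 7 atoms, so the parent hydride is heptane.
Choose the numbering such that the substituent locant set {2,3,4,4} is lower than {4,4,5,6} at the first point of difference.
That gives a bromo group at C-4; chloro groups at C-2 and C-3; an ethyl group at C-4.
Prefixes are listed alphabetically: bromo, chloro, ethyl.
Assembling the pieces gives 4-bromo-2,3-dichloro-4-ethylheptane.

4-bromo-2,3-dichloro-4-ethylheptane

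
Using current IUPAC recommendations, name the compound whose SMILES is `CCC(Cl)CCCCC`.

3-chlorooctane

The parent chain contains 8 carbons (octane).
Choose the numbering such that the substituent locant set {3} is lower than {6} at the first point of difference.
With this numbering: a chloro group at C-3.
Putting it together: 3-chlorooctane.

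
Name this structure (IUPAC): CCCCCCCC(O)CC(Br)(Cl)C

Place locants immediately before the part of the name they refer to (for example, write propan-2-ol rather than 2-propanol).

2-bromo-2-chloroundecan-4-ol

The longest chain bearing the –OH group is 11 carbons long (undecane).
An alcohol (–OH) is the principal characteristic group, giving the suffix -ol.
Number the chain so that numbering from this end puts the hydroxyl group at C-4 rather than C-8.
This places the hydroxyl at C-4; a bromo group at C-2; a chloro group at C-2.
Prefixes are listed alphabetically: bromo, chloro.
The name is 2-bromo-2-chloroundecan-4-ol.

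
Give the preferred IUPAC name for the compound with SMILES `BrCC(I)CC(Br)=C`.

2,5-dibromo-4-iodopent-1-ene

The longest carbon chain that includes the multiple bond has 5 carbons, so the parent hydride is pentane.
The chain contains a C=C double bond, so the unsaturation ending is -ene.
The numbering direction is chosen so that numbering from this end puts the double bond at C-1 rather than C-4.
That gives the double bond between C-1 and C-2; bromo groups at C-2 and C-5; an iodo group at C-4.
The substituents are ordered alphabetically, ignoring any di-/tri- multipliers.
Assembling the pieces gives 2,5-dibromo-4-iodopent-1-ene.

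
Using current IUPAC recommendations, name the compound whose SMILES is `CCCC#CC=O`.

Counting along the main chain through the –CHO group and the multiple bond gives 6 carbons: the parent is hexane.
The highest-priority functional group is an aldehyde (terminal –CHO), so the name ends in -al.
The chain contains a C≡C triple bond, so the unsaturation ending is -yne.
Choose the numbering such that the aldehyde carbon is C-1 by definition.
That gives the triple bond between C-2 and C-3.
The name is hex-2-ynal.

hex-2-ynal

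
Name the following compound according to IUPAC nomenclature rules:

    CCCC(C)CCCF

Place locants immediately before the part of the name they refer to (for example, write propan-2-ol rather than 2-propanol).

The parent chain contains 7 carbons (heptane).
Choose the numbering such that the substituent locant set {1,4} is lower than {4,7} at the first point of difference.
With this numbering: a fluoro group at C-1; a methyl group at C-4.
Substituent prefixes are cited in alphabetical order (multiplying prefixes like di-/tri- are ignored for ordering).
Assembling the pieces gives 1-fluoro-4-methylheptane.

1-fluoro-4-methylheptane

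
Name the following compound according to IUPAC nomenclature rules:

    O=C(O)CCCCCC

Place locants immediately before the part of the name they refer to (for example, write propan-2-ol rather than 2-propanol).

The longest chain bearing the –COOH group is 7 carbons long (heptane).
The highest-priority functional group is a carboxylic acid (terminal –COOH), so the name ends in -oic acid.
Number the chain so that the carboxylic acid carbon is C-1 by definition.
Putting it together: heptanoic acid.

heptanoic acid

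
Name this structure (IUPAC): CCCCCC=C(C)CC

3-methylnon-3-ene

The longest carbon chain that includes the multiple bond has 9 carbons, so the parent hydride is nonane.
A C=C double bond in the chain gives the infix -ene-.
Number the chain so that numbering from this end puts the double bond at C-3 rather than C-6.
With this numbering: the double bond between C-3 and C-4; a methyl group at C-3.
Assembling the pieces gives 3-methylnon-3-ene.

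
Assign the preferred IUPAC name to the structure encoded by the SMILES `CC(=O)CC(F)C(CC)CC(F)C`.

5-ethyl-4,7-difluorooctan-2-one

The longest carbon chain that includes the carbonyl has 8 carbons, so the parent hydride is octane.
The highest-priority functional group is a ketone (C=O on an internal carbon), so the name ends in -one.
Choose the numbering such that numbering from this end puts the carbonyl group at C-2 rather than C-7.
This places the carbonyl at C-2; an ethyl group at C-5; fluoro groups at C-4 and C-7.
The substituents are ordered alphabetically, ignoring any di-/tri- multipliers.
Putting it together: 5-ethyl-4,7-difluorooctan-2-one.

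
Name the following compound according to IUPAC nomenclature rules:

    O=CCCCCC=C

hept-6-enal

Counting along the main chain through the –CHO group and the multiple bond gives 7 carbons: the parent is heptane.
The principal characteristic group is an aldehyde (terminal –CHO), named with the suffix -al.
The chain contains a C=C double bond, so the unsaturation ending is -ene.
Number the chain so that the aldehyde carbon is C-1 by definition.
With this numbering: the double bond between C-6 and C-7.
Assembling the pieces gives hept-6-enal.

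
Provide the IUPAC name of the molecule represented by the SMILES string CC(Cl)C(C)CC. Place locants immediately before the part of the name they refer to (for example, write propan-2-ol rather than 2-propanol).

2-chloro-3-methylpentane

The longest carbon chain is 5 atoms: the parent is pentane.
Choose the numbering such that the substituent locant set {2,3} is lower than {3,4} at the first point of difference.
That gives a chloro group at C-2; a methyl group at C-3.
Prefixes are listed alphabetically: chloro, methyl.
The name is 2-chloro-3-methylpentane.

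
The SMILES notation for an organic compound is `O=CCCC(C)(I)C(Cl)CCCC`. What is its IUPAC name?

Counting along the main chain through the –CHO group gives 9 carbons: the parent is nonane.
An aldehyde (terminal –CHO) is the principal characteristic group, giving the suffix -al.
The numbering direction is chosen so that the aldehyde carbon is C-1 by definition.
That gives a chloro group at C-5; an iodo group at C-4; a methyl group at C-4.
Substituent prefixes are cited in alphabetical order (multiplying prefixes like di-/tri- are ignored for ordering).
Putting it together: 5-chloro-4-iodo-4-methylnonanal.

5-chloro-4-iodo-4-methylnonanal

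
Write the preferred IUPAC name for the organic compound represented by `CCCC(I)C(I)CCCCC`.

4,5-diiododecane

The parent chain contains 10 carbons (decane).
Choose the numbering such that the substituent locant set {4,5} is lower than {6,7} at the first point of difference.
That gives iodo groups at C-4 and C-5.
Putting it together: 4,5-diiododecane.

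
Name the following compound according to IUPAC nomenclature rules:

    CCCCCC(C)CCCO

The longest chain bearing the –OH group is 9 carbons long (nonane).
The principal characteristic group is an alcohol (–OH), named with the suffix -ol.
Number the chain so that numbering from this end puts the hydroxyl group at C-1 rather than C-9.
That gives the hydroxyl at C-1; a methyl group at C-4.
Putting it together: 4-methylnonan-1-ol.

4-methylnonan-1-ol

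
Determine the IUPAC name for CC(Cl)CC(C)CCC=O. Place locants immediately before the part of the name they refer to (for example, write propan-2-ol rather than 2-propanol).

The longest carbon chain that includes the –CHO group has 7 carbons, so the parent hydride is heptane.
The principal characteristic group is an aldehyde (terminal –CHO), named with the suffix -al.
Number the chain so that the aldehyde carbon is C-1 by definition.
That gives a chloro group at C-6; a methyl group at C-4.
Substituent prefixes are cited in alphabetical order (multiplying prefixes like di-/tri- are ignored for ordering).
Assembling the pieces gives 6-chloro-4-methylheptanal.

6-chloro-4-methylheptanal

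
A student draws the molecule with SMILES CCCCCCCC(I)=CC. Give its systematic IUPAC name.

The longest chain bearing the multiple bond is 10 carbons long (decane).
There is one C=C double bond, indicated by the ending -ene.
The numbering direction is chosen so that numbering from this end puts the double bond at C-2 rather than C-8.
This places the double bond between C-2 and C-3; an iodo group at C-3.
Putting it together: 3-iododec-2-ene.

3-iododec-2-ene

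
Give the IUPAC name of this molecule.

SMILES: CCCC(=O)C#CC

hept-2-yn-4-one

The longest chain bearing the carbonyl and the multiple bond is 7 carbons long (heptane).
A ketone (C=O on an internal carbon) is the principal characteristic group, giving the suffix -one.
The chain contains a C≡C triple bond, so the unsaturation ending is -yne.
Choose the numbering such that numbering from this end puts the triple bond at C-2 rather than C-5.
That gives the carbonyl at C-4; the triple bond between C-2 and C-3.
Putting it together: hept-2-yn-4-one.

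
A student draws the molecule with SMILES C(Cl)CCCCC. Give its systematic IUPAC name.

The longest continuous carbon chain has 6 atoms, so the parent hydride is hexane.
Choose the numbering such that the substituent locant set {1} is lower than {6} at the first point of difference.
That gives a chloro group at C-1.
Putting it together: 1-chlorohexane.

1-chlorohexane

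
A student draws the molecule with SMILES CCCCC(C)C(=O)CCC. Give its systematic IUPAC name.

5-methylnonan-4-one

The longest chain bearing the carbonyl is 9 carbons long (nonane).
The principal characteristic group is a ketone (C=O on an internal carbon), named with the suffix -one.
Number the chain so that numbering from this end puts the carbonyl group at C-4 rather than C-6.
This places the carbonyl at C-4; a methyl group at C-5.
Putting it together: 5-methylnonan-4-one.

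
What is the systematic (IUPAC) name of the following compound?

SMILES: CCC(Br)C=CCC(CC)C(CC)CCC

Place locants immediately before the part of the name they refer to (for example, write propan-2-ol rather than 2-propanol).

3-bromo-7,8-diethylundec-4-ene

The longest carbon chain that includes the multiple bond has 11 carbons, so the parent hydride is undecane.
The chain contains a C=C double bond, so the unsaturation ending is -ene.
The numbering direction is chosen so that numbering from this end puts the double bond at C-4 rather than C-7.
With this numbering: the double bond between C-4 and C-5; a bromo group at C-3; ethyl groups at C-7 and C-8.
Prefixes are listed alphabetically: bromo, ethyl.
The name is 3-bromo-7,8-diethylundec-4-ene.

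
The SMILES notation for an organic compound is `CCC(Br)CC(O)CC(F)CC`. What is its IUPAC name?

Counting along the main chain through the –OH group gives 9 carbons: the parent is nonane.
The principal characteristic group is an alcohol (–OH), named with the suffix -ol.
Number the chain so that the locant sets are identical either way, so the alphabetically earlier bromo substituent takes the lower locant (3 rather than 7).
This places the hydroxyl at C-5; a bromo group at C-3; a fluoro group at C-7.
Prefixes are listed alphabetically: bromo, fluoro.
Assembling the pieces gives 3-bromo-7-fluorononan-5-ol.

3-bromo-7-fluorononan-5-ol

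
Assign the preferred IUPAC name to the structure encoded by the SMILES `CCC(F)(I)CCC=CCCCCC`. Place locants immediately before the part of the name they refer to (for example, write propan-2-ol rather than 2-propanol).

The longest carbon chain that includes the multiple bond has 12 carbons, so the parent hydride is dodecane.
A C=C double bond in the chain gives the infix -ene-.
Number the chain so that the substituent locant set {3,3} is lower than {10,10} at the first point of difference.
This places the double bond between C-6 and C-7; a fluoro group at C-3; an iodo group at C-3.
Substituent prefixes are cited in alphabetical order (multiplying prefixes like di-/tri- are ignored for ordering).
The name is 3-fluoro-3-iodododec-6-ene.

3-fluoro-3-iodododec-6-ene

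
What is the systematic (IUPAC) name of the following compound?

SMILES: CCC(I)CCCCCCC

3-iododecane

The parent chain contains 10 carbons (decane).
Choose the numbering such that the substituent locant set {3} is lower than {8} at the first point of difference.
With this numbering: an iodo group at C-3.
Putting it together: 3-iododecane.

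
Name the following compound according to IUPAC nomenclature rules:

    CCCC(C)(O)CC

The longest chain bearing the –OH group is 6 carbons long (hexane).
The principal characteristic group is an alcohol (–OH), named with the suffix -ol.
Choose the numbering such that numbering from this end puts the hydroxyl group at C-3 rather than C-4.
That gives the hydroxyl at C-3; a methyl group at C-3.
Assembling the pieces gives 3-methylhexan-3-ol.

3-methylhexan-3-ol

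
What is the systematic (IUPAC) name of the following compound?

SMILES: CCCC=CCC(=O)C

Counting along the main chain through the carbonyl and the multiple bond gives 8 carbons: the parent is octane.
A ketone (C=O on an internal carbon) is the principal characteristic group, giving the suffix -one.
There is one C=C double bond, indicated by the ending -ene.
The numbering direction is chosen so that numbering from this end puts the carbonyl group at C-2 rather than C-7.
That gives the carbonyl at C-2; the double bond between C-4 and C-5.
Putting it together: oct-4-en-2-one.

oct-4-en-2-one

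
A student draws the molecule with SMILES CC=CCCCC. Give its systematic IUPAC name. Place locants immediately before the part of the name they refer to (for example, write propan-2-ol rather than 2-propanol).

The longest carbon chain that includes the multiple bond has 7 carbons, so the parent hydride is heptane.
A C=C double bond in the chain gives the infix -ene-.
Choose the numbering such that numbering from this end puts the double bond at C-2 rather than C-5.
With this numbering: the double bond between C-2 and C-3.
Assembling the pieces gives hept-2-ene.

hept-2-ene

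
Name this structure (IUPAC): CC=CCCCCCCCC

undec-2-ene

The longest carbon chain that includes the multiple bond has 11 carbons, so the parent hydride is undecane.
The chain contains a C=C double bond, so the unsaturation ending is -ene.
The numbering direction is chosen so that numbering from this end puts the double bond at C-2 rather than C-9.
This places the double bond between C-2 and C-3.
Putting it together: undec-2-ene.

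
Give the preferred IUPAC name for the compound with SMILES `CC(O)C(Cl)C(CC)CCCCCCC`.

3-chloro-4-ethylundecan-2-ol

Counting along the main chain through the –OH group gives 11 carbons: the parent is undecane.
The principal characteristic group is an alcohol (–OH), named with the suffix -ol.
Choose the numbering such that numbering from this end puts the hydroxyl group at C-2 rather than C-10.
That gives the hydroxyl at C-2; a chloro group at C-3; an ethyl group at C-4.
Prefixes are listed alphabetically: chloro, ethyl.
The name is 3-chloro-4-ethylundecan-2-ol.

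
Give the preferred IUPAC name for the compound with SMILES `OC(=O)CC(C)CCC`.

The longest chain bearing the –COOH group is 6 carbons long (hexane).
A carboxylic acid (terminal –COOH) is the principal characteristic group, giving the suffix -oic acid.
Number the chain so that the carboxylic acid carbon is C-1 by definition.
That gives a methyl group at C-3.
The name is 3-methylhexanoic acid.

3-methylhexanoic acid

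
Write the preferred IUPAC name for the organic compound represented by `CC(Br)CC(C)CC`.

The parent chain contains 6 carbons (hexane).
Number the chain so that the substituent locant set {2,4} is lower than {3,5} at the first point of difference.
With this numbering: a bromo group at C-2; a methyl group at C-4.
Prefixes are listed alphabetically: bromo, methyl.
Putting it together: 2-bromo-4-methylhexane.

2-bromo-4-methylhexane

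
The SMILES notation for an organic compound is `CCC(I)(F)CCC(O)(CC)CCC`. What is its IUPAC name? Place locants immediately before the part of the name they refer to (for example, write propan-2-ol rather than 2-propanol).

4-ethyl-7-fluoro-7-iodononan-4-ol

Counting along the main chain through the –OH group gives 9 carbons: the parent is nonane.
The highest-priority functional group is an alcohol (–OH), so the name ends in -ol.
The numbering direction is chosen so that numbering from this end puts the hydroxyl group at C-4 rather than C-6.
This places the hydroxyl at C-4; an ethyl group at C-4; a fluoro group at C-7; an iodo group at C-7.
Substituent prefixes are cited in alphabetical order (multiplying prefixes like di-/tri- are ignored for ordering).
The name is 4-ethyl-7-fluoro-7-iodononan-4-ol.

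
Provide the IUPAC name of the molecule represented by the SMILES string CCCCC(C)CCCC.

5-methylnonane

The parent chain contains 9 carbons (nonane).
The molecule is symmetric, so either numbering direction gives the same locants.
That gives a methyl group at C-5.
Putting it together: 5-methylnonane.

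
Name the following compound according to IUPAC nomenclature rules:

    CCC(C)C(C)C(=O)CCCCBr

1-bromo-6,7-dimethylnonan-5-one

The longest chain bearing the carbonyl is 9 carbons long (nonane).
The highest-priority functional group is a ketone (C=O on an internal carbon), so the name ends in -one.
The numbering direction is chosen so that the substituent locant set {1,6,7} is lower than {3,4,9} at the first point of difference.
This places the carbonyl at C-5; a bromo group at C-1; methyl groups at C-6 and C-7.
The substituents are ordered alphabetically, ignoring any di-/tri- multipliers.
Putting it together: 1-bromo-6,7-dimethylnonan-5-one.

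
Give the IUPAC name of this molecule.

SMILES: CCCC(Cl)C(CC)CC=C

5-chloro-4-ethyloct-1-ene

Counting along the main chain through the multiple bond gives 8 carbons: the parent is octane.
There is one C=C double bond, indicated by the ending -ene.
Choose the numbering such that numbering from this end puts the double bond at C-1 rather than C-7.
That gives the double bond between C-1 and C-2; a chloro group at C-5; an ethyl group at C-4.
Prefixes are listed alphabetically: chloro, ethyl.
Assembling the pieces gives 5-chloro-4-ethyloct-1-ene.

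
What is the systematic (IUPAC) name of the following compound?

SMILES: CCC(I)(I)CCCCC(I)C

The longest continuous carbon chain has 9 atoms, so the parent hydride is nonane.
The numbering direction is chosen so that the substituent locant set {2,7,7} is lower than {3,3,8} at the first point of difference.
That gives iodo groups at C-2 and C-7 (×2).
Assembling the pieces gives 2,7,7-triiodononane.

2,7,7-triiodononane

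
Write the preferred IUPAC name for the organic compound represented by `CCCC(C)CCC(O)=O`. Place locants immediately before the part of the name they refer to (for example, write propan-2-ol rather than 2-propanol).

4-methylheptanoic acid

The longest carbon chain that includes the –COOH group has 7 carbons, so the parent hydride is heptane.
A carboxylic acid (terminal –COOH) is the principal characteristic group, giving the suffix -oic acid.
Choose the numbering such that the carboxylic acid carbon is C-1 by definition.
This places a methyl group at C-4.
Putting it together: 4-methylheptanoic acid.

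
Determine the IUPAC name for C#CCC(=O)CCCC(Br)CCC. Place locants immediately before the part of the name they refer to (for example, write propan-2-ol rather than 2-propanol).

8-bromoundec-1-yn-4-one

The longest chain bearing the carbonyl and the multiple bond is 11 carbons long (undecane).
The principal characteristic group is a ketone (C=O on an internal carbon), named with the suffix -one.
A C≡C triple bond in the chain gives the infix -yne-.
Number the chain so that numbering from this end puts the carbonyl group at C-4 rather than C-8.
That gives the carbonyl at C-4; the triple bond between C-1 and C-2; a bromo group at C-8.
The name is 8-bromoundec-1-yn-4-one.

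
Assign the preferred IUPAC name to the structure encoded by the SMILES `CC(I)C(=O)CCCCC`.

The longest chain bearing the carbonyl is 8 carbons long (octane).
The principal characteristic group is a ketone (C=O on an internal carbon), named with the suffix -one.
Choose the numbering such that numbering from this end puts the carbonyl group at C-3 rather than C-6.
This places the carbonyl at C-3; an iodo group at C-2.
The name is 2-iodooctan-3-one.

2-iodooctan-3-one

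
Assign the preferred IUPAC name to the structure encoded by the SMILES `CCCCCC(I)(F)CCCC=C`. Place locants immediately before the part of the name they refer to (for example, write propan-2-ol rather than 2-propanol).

6-fluoro-6-iodoundec-1-ene

The longest chain bearing the multiple bond is 11 carbons long (undecane).
There is one C=C double bond, indicated by the ending -ene.
The numbering direction is chosen so that numbering from this end puts the double bond at C-1 rather than C-10.
With this numbering: the double bond between C-1 and C-2; a fluoro group at C-6; an iodo group at C-6.
The substituents are ordered alphabetically, ignoring any di-/tri- multipliers.
Putting it together: 6-fluoro-6-iodoundec-1-ene.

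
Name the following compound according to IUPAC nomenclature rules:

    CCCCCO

The longest chain bearing the –OH group is 5 carbons long (pentane).
An alcohol (–OH) is the principal characteristic group, giving the suffix -ol.
Number the chain so that numbering from this end puts the hydroxyl group at C-1 rather than C-5.
With this numbering: the hydroxyl at C-1.
The name is pentan-1-ol.

pentan-1-ol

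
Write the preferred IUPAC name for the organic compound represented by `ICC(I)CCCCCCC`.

1,2-diiodononane

The longest continuous carbon chain has 9 atoms, so the parent hydride is nonane.
Choose the numbering such that the substituent locant set {1,2} is lower than {8,9} at the first point of difference.
This places iodo groups at C-1 and C-2.
The name is 1,2-diiodononane.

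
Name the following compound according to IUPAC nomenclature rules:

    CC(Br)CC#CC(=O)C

6-bromohept-3-yn-2-one

The longest carbon chain that includes the carbonyl and the multiple bond has 7 carbons, so the parent hydride is heptane.
A ketone (C=O on an internal carbon) is the principal characteristic group, giving the suffix -one.
The chain contains a C≡C triple bond, so the unsaturation ending is -yne.
Number the chain so that numbering from this end puts the carbonyl group at C-2 rather than C-6.
That gives the carbonyl at C-2; the triple bond between C-3 and C-4; a bromo group at C-6.
Putting it together: 6-bromohept-3-yn-2-one.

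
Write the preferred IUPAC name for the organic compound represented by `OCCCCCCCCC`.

The longest chain bearing the –OH group is 9 carbons long (nonane).
An alcohol (–OH) is the principal characteristic group, giving the suffix -ol.
The numbering direction is chosen so that numbering from this end puts the hydroxyl group at C-1 rather than C-9.
This places the hydroxyl at C-1.
Putting it together: nonan-1-ol.

nonan-1-ol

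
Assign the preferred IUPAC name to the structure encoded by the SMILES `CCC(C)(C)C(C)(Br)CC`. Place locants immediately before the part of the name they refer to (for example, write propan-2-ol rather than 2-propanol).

3-bromo-3,4,4-trimethylhexane

The parent chain contains 6 carbons (hexane).
Number the chain so that the locant sets are identical either way, so the alphabetically earlier bromo substituent takes the lower locant (3 rather than 4).
This places a bromo group at C-3; methyl groups at C-3 and C-4 (×2).
Prefixes are listed alphabetically: bromo, methyl.
Putting it together: 3-bromo-3,4,4-trimethylhexane.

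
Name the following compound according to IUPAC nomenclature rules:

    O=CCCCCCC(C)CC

7-methylnonanal

The longest carbon chain that includes the –CHO group has 9 carbons, so the parent hydride is nonane.
An aldehyde (terminal –CHO) is the principal characteristic group, giving the suffix -al.
The numbering direction is chosen so that the aldehyde carbon is C-1 by definition.
With this numbering: a methyl group at C-7.
Putting it together: 7-methylnonanal.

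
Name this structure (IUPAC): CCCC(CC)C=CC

The longest carbon chain that includes the multiple bond has 7 carbons, so the parent hydride is heptane.
There is one C=C double bond, indicated by the ending -ene.
Choose the numbering such that numbering from this end puts the double bond at C-2 rather than C-5.
That gives the double bond between C-2 and C-3; an ethyl group at C-4.
Putting it together: 4-ethylhept-2-ene.

4-ethylhept-2-ene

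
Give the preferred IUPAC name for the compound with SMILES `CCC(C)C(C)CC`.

3,4-dimethylhexane

The longest continuous carbon chain has 6 atoms, so the parent hydride is hexane.
Numbering from either end gives identical locants here.
With this numbering: methyl groups at C-3 and C-4.
Putting it together: 3,4-dimethylhexane.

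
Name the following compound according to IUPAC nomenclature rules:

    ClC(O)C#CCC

1-chloropent-2-yn-1-ol

The longest carbon chain that includes the –OH group and the multiple bond has 5 carbons, so the parent hydride is pentane.
An alcohol (–OH) is the principal characteristic group, giving the suffix -ol.
There is one C≡C triple bond, indicated by the ending -yne.
The numbering direction is chosen so that numbering from this end puts the hydroxyl group at C-1 rather than C-5.
This places the hydroxyl at C-1; the triple bond between C-2 and C-3; a chloro group at C-1.
Assembling the pieces gives 1-chloropent-2-yn-1-ol.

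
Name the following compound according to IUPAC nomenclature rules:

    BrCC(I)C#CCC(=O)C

7-bromo-6-iodohept-4-yn-2-one

The longest chain bearing the carbonyl and the multiple bond is 7 carbons long (heptane).
A ketone (C=O on an internal carbon) is the principal characteristic group, giving the suffix -one.
There is one C≡C triple bond, indicated by the ending -yne.
Number the chain so that numbering from this end puts the carbonyl group at C-2 rather than C-6.
That gives the carbonyl at C-2; the triple bond between C-4 and C-5; a bromo group at C-7; an iodo group at C-6.
Substituent prefixes are cited in alphabetical order (multiplying prefixes like di-/tri- are ignored for ordering).
Putting it together: 7-bromo-6-iodohept-4-yn-2-one.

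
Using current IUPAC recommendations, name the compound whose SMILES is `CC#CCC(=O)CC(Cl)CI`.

Counting along the main chain through the carbonyl and the multiple bond gives 8 carbons: the parent is octane.
A ketone (C=O on an internal carbon) is the principal characteristic group, giving the suffix -one.
The chain contains a C≡C triple bond, so the unsaturation ending is -yne.
Choose the numbering such that numbering from this end puts the carbonyl group at C-4 rather than C-5.
That gives the carbonyl at C-4; the triple bond between C-6 and C-7; a chloro group at C-2; an iodo group at C-1.
Substituent prefixes are cited in alphabetical order (multiplying prefixes like di-/tri- are ignored for ordering).
Putting it together: 2-chloro-1-iodooct-6-yn-4-one.

2-chloro-1-iodooct-6-yn-4-one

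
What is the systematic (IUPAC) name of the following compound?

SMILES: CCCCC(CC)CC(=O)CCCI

The longest carbon chain that includes the carbonyl has 10 carbons, so the parent hydride is decane.
The highest-priority functional group is a ketone (C=O on an internal carbon), so the name ends in -one.
The numbering direction is chosen so that numbering from this end puts the carbonyl group at C-4 rather than C-7.
This places the carbonyl at C-4; an ethyl group at C-6; an iodo group at C-1.
Prefixes are listed alphabetically: ethyl, iodo.
The name is 6-ethyl-1-iododecan-4-one.

6-ethyl-1-iododecan-4-one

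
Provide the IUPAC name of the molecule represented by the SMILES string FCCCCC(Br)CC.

The longest continuous carbon chain has 7 atoms, so the parent hydride is heptane.
Number the chain so that the substituent locant set {1,5} is lower than {3,7} at the first point of difference.
With this numbering: a bromo group at C-5; a fluoro group at C-1.
Substituent prefixes are cited in alphabetical order (multiplying prefixes like di-/tri- are ignored for ordering).
Putting it together: 5-bromo-1-fluoroheptane.

5-bromo-1-fluoroheptane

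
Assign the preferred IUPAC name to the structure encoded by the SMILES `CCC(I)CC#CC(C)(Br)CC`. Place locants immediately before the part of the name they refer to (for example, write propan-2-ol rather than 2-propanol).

The longest chain bearing the multiple bond is 9 carbons long (nonane).
A C≡C triple bond in the chain gives the infix -yne-.
Choose the numbering such that numbering from this end puts the triple bond at C-4 rather than C-5.
With this numbering: the triple bond between C-4 and C-5; a bromo group at C-3; an iodo group at C-7; a methyl group at C-3.
Prefixes are listed alphabetically: bromo, iodo, methyl.
Putting it together: 3-bromo-7-iodo-3-methylnon-4-yne.

3-bromo-7-iodo-3-methylnon-4-yne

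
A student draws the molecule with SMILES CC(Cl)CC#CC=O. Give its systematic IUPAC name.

5-chlorohex-2-ynal

The longest carbon chain that includes the –CHO group and the multiple bond has 6 carbons, so the parent hydride is hexane.
An aldehyde (terminal –CHO) is the principal characteristic group, giving the suffix -al.
A C≡C triple bond in the chain gives the infix -yne-.
Number the chain so that the aldehyde carbon is C-1 by definition.
This places the triple bond between C-2 and C-3; a chloro group at C-5.
The name is 5-chlorohex-2-ynal.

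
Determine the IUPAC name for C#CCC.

The longest carbon chain that includes the multiple bond has 4 carbons, so the parent hydride is butane.
There is one C≡C triple bond, indicated by the ending -yne.
The numbering direction is chosen so that numbering from this end puts the triple bond at C-1 rather than C-3.
With this numbering: the triple bond between C-1 and C-2.
Putting it together: but-1-yne.

but-1-yne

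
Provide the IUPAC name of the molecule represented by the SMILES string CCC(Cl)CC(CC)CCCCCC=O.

The longest chain bearing the –CHO group is 11 carbons long (undecane).
The highest-priority functional group is an aldehyde (terminal –CHO), so the name ends in -al.
Choose the numbering such that the aldehyde carbon is C-1 by definition.
This places a chloro group at C-9; an ethyl group at C-7.
Substituent prefixes are cited in alphabetical order (multiplying prefixes like di-/tri- are ignored for ordering).
Putting it together: 9-chloro-7-ethylundecanal.

9-chloro-7-ethylundecanal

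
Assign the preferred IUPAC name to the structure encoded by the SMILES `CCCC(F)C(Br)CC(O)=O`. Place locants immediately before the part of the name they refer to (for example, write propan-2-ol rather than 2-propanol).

3-bromo-4-fluoroheptanoic acid

Counting along the main chain through the –COOH group gives 7 carbons: the parent is heptane.
The highest-priority functional group is a carboxylic acid (terminal –COOH), so the name ends in -oic acid.
Choose the numbering such that the carboxylic acid carbon is C-1 by definition.
This places a bromo group at C-3; a fluoro group at C-4.
Substituent prefixes are cited in alphabetical order (multiplying prefixes like di-/tri- are ignored for ordering).
Putting it together: 3-bromo-4-fluoroheptanoic acid.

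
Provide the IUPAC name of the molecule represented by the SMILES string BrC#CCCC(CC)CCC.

1-bromo-5-ethyloct-1-yne

The longest carbon chain that includes the multiple bond has 8 carbons, so the parent hydride is octane.
There is one C≡C triple bond, indicated by the ending -yne.
Choose the numbering such that numbering from this end puts the triple bond at C-1 rather than C-7.
That gives the triple bond between C-1 and C-2; a bromo group at C-1; an ethyl group at C-5.
Substituent prefixes are cited in alphabetical order (multiplying prefixes like di-/tri- are ignored for ordering).
Putting it together: 1-bromo-5-ethyloct-1-yne.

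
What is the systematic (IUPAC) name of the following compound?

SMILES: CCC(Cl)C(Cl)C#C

Counting along the main chain through the multiple bond gives 6 carbons: the parent is hexane.
A C≡C triple bond in the chain gives the infix -yne-.
The numbering direction is chosen so that numbering from this end puts the triple bond at C-1 rather than C-5.
That gives the triple bond between C-1 and C-2; chloro groups at C-3 and C-4.
Assembling the pieces gives 3,4-dichlorohex-1-yne.

3,4-dichlorohex-1-yne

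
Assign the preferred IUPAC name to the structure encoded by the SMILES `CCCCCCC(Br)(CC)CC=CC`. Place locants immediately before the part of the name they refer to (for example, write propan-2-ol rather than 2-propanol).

5-bromo-5-ethylundec-2-ene

The longest carbon chain that includes the multiple bond has 11 carbons, so the parent hydride is undecane.
There is one C=C double bond, indicated by the ending -ene.
Number the chain so that numbering from this end puts the double bond at C-2 rather than C-9.
With this numbering: the double bond between C-2 and C-3; a bromo group at C-5; an ethyl group at C-5.
The substituents are ordered alphabetically, ignoring any di-/tri- multipliers.
Putting it together: 5-bromo-5-ethylundec-2-ene.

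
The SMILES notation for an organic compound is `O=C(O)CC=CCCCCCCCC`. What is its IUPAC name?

The longest chain bearing the –COOH group and the multiple bond is 12 carbons long (dodecane).
The highest-priority functional group is a carboxylic acid (terminal –COOH), so the name ends in -oic acid.
The chain contains a C=C double bond, so the unsaturation ending is -ene.
Choose the numbering such that the carboxylic acid carbon is C-1 by definition.
With this numbering: the double bond between C-3 and C-4.
The name is dodec-3-enoic acid.

dodec-3-enoic acid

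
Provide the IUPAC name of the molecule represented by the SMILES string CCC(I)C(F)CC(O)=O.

Counting along the main chain through the –COOH group gives 6 carbons: the parent is hexane.
The highest-priority functional group is a carboxylic acid (terminal –COOH), so the name ends in -oic acid.
Number the chain so that the carboxylic acid carbon is C-1 by definition.
With this numbering: a fluoro group at C-3; an iodo group at C-4.
The substituents are ordered alphabetically, ignoring any di-/tri- multipliers.
Putting it together: 3-fluoro-4-iodohexanoic acid.

3-fluoro-4-iodohexanoic acid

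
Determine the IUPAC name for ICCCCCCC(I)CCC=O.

The longest carbon chain that includes the –CHO group has 10 carbons, so the parent hydride is decane.
An aldehyde (terminal –CHO) is the principal characteristic group, giving the suffix -al.
The numbering direction is chosen so that the aldehyde carbon is C-1 by definition.
With this numbering: iodo groups at C-4 and C-10.
The name is 4,10-diiododecanal.

4,10-diiododecanal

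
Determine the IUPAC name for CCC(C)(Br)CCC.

The longest continuous carbon chain has 6 atoms, so the parent hydride is hexane.
Choose the numbering such that the substituent locant set {3,3} is lower than {4,4} at the first point of difference.
With this numbering: a bromo group at C-3; a methyl group at C-3.
Prefixes are listed alphabetically: bromo, methyl.
Putting it together: 3-bromo-3-methylhexane.

3-bromo-3-methylhexane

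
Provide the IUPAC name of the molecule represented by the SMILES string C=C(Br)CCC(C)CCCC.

2-bromo-5-methylnon-1-ene

The longest chain bearing the multiple bond is 9 carbons long (nonane).
There is one C=C double bond, indicated by the ending -ene.
The numbering direction is chosen so that numbering from this end puts the double bond at C-1 rather than C-8.
That gives the double bond between C-1 and C-2; a bromo group at C-2; a methyl group at C-5.
Prefixes are listed alphabetically: bromo, methyl.
Putting it together: 2-bromo-5-methylnon-1-ene.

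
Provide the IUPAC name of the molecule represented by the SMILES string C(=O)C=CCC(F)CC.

5-fluorohept-2-enal

The longest carbon chain that includes the –CHO group and the multiple bond has 7 carbons, so the parent hydride is heptane.
The highest-priority functional group is an aldehyde (terminal –CHO), so the name ends in -al.
The chain contains a C=C double bond, so the unsaturation ending is -ene.
The numbering direction is chosen so that the aldehyde carbon is C-1 by definition.
That gives the double bond between C-2 and C-3; a fluoro group at C-5.
Assembling the pieces gives 5-fluorohept-2-enal.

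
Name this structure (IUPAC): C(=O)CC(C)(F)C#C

Counting along the main chain through the –CHO group and the multiple bond gives 5 carbons: the parent is pentane.
The highest-priority functional group is an aldehyde (terminal –CHO), so the name ends in -al.
There is one C≡C triple bond, indicated by the ending -yne.
Choose the numbering such that the aldehyde carbon is C-1 by definition.
That gives the triple bond between C-4 and C-5; a fluoro group at C-3; a methyl group at C-3.
Prefixes are listed alphabetically: fluoro, methyl.
Assembling the pieces gives 3-fluoro-3-methylpent-4-ynal.

3-fluoro-3-methylpent-4-ynal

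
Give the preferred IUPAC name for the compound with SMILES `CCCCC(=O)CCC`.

The longest chain bearing the carbonyl is 8 carbons long (octane).
The principal characteristic group is a ketone (C=O on an internal carbon), named with the suffix -one.
The numbering direction is chosen so that numbering from this end puts the carbonyl group at C-4 rather than C-5.
With this numbering: the carbonyl at C-4.
Putting it together: octan-4-one.

octan-4-one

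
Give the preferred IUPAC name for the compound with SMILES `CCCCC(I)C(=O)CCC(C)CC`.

7-iodo-3-methylundecan-6-one

Counting along the main chain through the carbonyl gives 11 carbons: the parent is undecane.
The principal characteristic group is a ketone (C=O on an internal carbon), named with the suffix -one.
Number the chain so that the substituent locant set {3,7} is lower than {5,9} at the first point of difference.
This places the carbonyl at C-6; an iodo group at C-7; a methyl group at C-3.
The substituents are ordered alphabetically, ignoring any di-/tri- multipliers.
Putting it together: 7-iodo-3-methylundecan-6-one.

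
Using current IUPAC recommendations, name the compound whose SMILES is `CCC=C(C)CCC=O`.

The longest chain bearing the –CHO group and the multiple bond is 7 carbons long (heptane).
The principal characteristic group is an aldehyde (terminal –CHO), named with the suffix -al.
A C=C double bond in the chain gives the infix -ene-.
Number the chain so that the aldehyde carbon is C-1 by definition.
This places the double bond between C-4 and C-5; a methyl group at C-4.
The name is 4-methylhept-4-enal.

4-methylhept-4-enal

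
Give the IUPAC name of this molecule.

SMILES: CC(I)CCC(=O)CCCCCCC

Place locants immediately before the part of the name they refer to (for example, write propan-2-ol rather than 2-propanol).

2-iodododecan-5-one

Counting along the main chain through the carbonyl gives 12 carbons: the parent is dodecane.
A ketone (C=O on an internal carbon) is the principal characteristic group, giving the suffix -one.
Number the chain so that numbering from this end puts the carbonyl group at C-5 rather than C-8.
That gives the carbonyl at C-5; an iodo group at C-2.
The name is 2-iodododecan-5-one.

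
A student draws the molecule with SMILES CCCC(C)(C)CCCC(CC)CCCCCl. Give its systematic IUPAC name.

1-chloro-5-ethyl-9,9-dimethyldodecane

The longest continuous carbon chain has 12 atoms, so the parent hydride is dodecane.
The numbering direction is chosen so that the substituent locant set {1,5,9,9} is lower than {4,4,8,12} at the first point of difference.
That gives a chloro group at C-1; an ethyl group at C-5; two methyl groups at C-9.
Substituent prefixes are cited in alphabetical order (multiplying prefixes like di-/tri- are ignored for ordering).
The name is 1-chloro-5-ethyl-9,9-dimethyldodecane.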